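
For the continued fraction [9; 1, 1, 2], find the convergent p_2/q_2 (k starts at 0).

Using pₖ = aₖpₖ₋₁ + pₖ₋₂, qₖ = aₖqₖ₋₁ + qₖ₋₂ (with p₋₁=1, p₋₂=0, q₋₁=0, q₋₂=1):
  k=0: a=9, p=9, q=1
  k=1: a=1, p=10, q=1
  k=2: a=1, p=19, q=2

19/2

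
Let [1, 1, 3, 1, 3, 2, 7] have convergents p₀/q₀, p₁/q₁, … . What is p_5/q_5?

77/43

Using pₖ = aₖpₖ₋₁ + pₖ₋₂, qₖ = aₖqₖ₋₁ + qₖ₋₂ (with p₋₁=1, p₋₂=0, q₋₁=0, q₋₂=1):
  k=0: a=1, p=1, q=1
  k=1: a=1, p=2, q=1
  k=2: a=3, p=7, q=4
  k=3: a=1, p=9, q=5
  k=4: a=3, p=34, q=19
  k=5: a=2, p=77, q=43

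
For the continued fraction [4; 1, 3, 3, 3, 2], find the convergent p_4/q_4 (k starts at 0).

205/43

Using pₖ = aₖpₖ₋₁ + pₖ₋₂, qₖ = aₖqₖ₋₁ + qₖ₋₂ (with p₋₁=1, p₋₂=0, q₋₁=0, q₋₂=1):
  k=0: a=4, p=4, q=1
  k=1: a=1, p=5, q=1
  k=2: a=3, p=19, q=4
  k=3: a=3, p=62, q=13
  k=4: a=3, p=205, q=43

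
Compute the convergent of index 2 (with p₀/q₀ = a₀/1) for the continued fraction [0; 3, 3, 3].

Using pₖ = aₖpₖ₋₁ + pₖ₋₂, qₖ = aₖqₖ₋₁ + qₖ₋₂ (with p₋₁=1, p₋₂=0, q₋₁=0, q₋₂=1):
  k=0: a=0, p=0, q=1
  k=1: a=3, p=1, q=3
  k=2: a=3, p=3, q=10

3/10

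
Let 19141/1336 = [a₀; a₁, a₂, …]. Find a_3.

2

19141 = 14·1336 + 437   →  a_0 = 14
1336 = 3·437 + 25   →  a_1 = 3
437 = 17·25 + 12   →  a_2 = 17
25 = 2·12 + 1   →  a_3 = 2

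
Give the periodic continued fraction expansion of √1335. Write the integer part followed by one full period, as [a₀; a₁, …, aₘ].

a₀ = ⌊√1335⌋ = 36.
With m₀=0, d₀=1 and mₖ₊₁ = dₖaₖ − mₖ, dₖ₊₁ = (n − mₖ₊₁²)/dₖ, aₖ₊₁ = ⌊(a₀+mₖ₊₁)/dₖ₊₁⌋:
  k=1: m=36, d=39, a=1
  k=2: m=3, d=34, a=1
  k=3: m=31, d=11, a=6
  k=4: m=35, d=10, a=7
  k=5: m=35, d=11, a=6
  k=6: m=31, d=34, a=1
  k=7: m=3, d=39, a=1
  k=8: m=36, d=1, a=72
d=1 and a=2a₀=72 at k=8, so the next step gives (m, d) = (36, 39) again — its k=1 value — and the period has length 8.

[36; 1, 1, 6, 7, 6, 1, 1, 72]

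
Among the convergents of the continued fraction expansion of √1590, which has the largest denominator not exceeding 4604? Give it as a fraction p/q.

178041/4465

√1590 = [39; 1, 6, 1, 78, …] (period length 4).
Convergents:
  p_0/q_0 = 39/1
  p_1/q_1 = 40/1
  p_2/q_2 = 279/7
  p_3/q_3 = 319/8
  p_4/q_4 = 25161/631
  p_5/q_5 = 25480/639
  p_6/q_6 = 178041/4465
  p_7/q_7 = 203521/5104
q_6 = 4465 ≤ 4604 < 5104 = q_7, so the answer is 178041/4465.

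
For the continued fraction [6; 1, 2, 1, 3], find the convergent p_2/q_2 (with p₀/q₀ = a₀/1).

Using pₖ = aₖpₖ₋₁ + pₖ₋₂, qₖ = aₖqₖ₋₁ + qₖ₋₂ (with p₋₁=1, p₋₂=0, q₋₁=0, q₋₂=1):
  k=0: a=6, p=6, q=1
  k=1: a=1, p=7, q=1
  k=2: a=2, p=20, q=3

20/3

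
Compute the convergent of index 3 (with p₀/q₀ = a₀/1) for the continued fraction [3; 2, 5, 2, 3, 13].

83/24

Using pₖ = aₖpₖ₋₁ + pₖ₋₂, qₖ = aₖqₖ₋₁ + qₖ₋₂ (with p₋₁=1, p₋₂=0, q₋₁=0, q₋₂=1):
  k=0: a=3, p=3, q=1
  k=1: a=2, p=7, q=2
  k=2: a=5, p=38, q=11
  k=3: a=2, p=83, q=24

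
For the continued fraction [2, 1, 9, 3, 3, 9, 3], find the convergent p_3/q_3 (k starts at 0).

90/31

Using pₖ = aₖpₖ₋₁ + pₖ₋₂, qₖ = aₖqₖ₋₁ + qₖ₋₂ (with p₋₁=1, p₋₂=0, q₋₁=0, q₋₂=1):
  k=0: a=2, p=2, q=1
  k=1: a=1, p=3, q=1
  k=2: a=9, p=29, q=10
  k=3: a=3, p=90, q=31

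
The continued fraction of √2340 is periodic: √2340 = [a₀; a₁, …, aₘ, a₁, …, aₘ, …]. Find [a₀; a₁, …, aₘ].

[48; 2, 1, 2, 10, 2, 1, 2, 96]

a₀ = ⌊√2340⌋ = 48.
With m₀=0, d₀=1 and mₖ₊₁ = dₖaₖ − mₖ, dₖ₊₁ = (n − mₖ₊₁²)/dₖ, aₖ₊₁ = ⌊(a₀+mₖ₊₁)/dₖ₊₁⌋:
  k=1: m=48, d=36, a=2
  k=2: m=24, d=49, a=1
  k=3: m=25, d=35, a=2
  k=4: m=45, d=9, a=10
  k=5: m=45, d=35, a=2
  k=6: m=25, d=49, a=1
  k=7: m=24, d=36, a=2
  k=8: m=48, d=1, a=96
d=1 and a=2a₀=96 at k=8, so the next step gives (m, d) = (48, 36) again — its k=1 value — and the period has length 8.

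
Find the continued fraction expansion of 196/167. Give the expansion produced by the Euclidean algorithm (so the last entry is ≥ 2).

[1; 5, 1, 3, 7]

196 = 1×167 + 29
167 = 5×29 + 22
29 = 1×22 + 7
22 = 3×7 + 1
7 = 7×1 + 0  (stop)
So 196/167 = [1; 5, 1, 3, 7].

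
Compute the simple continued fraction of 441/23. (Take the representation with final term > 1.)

[19; 5, 1, 3]

441 = 19×23 + 4
23 = 5×4 + 3
4 = 1×3 + 1
3 = 3×1 + 0  (stop)
So 441/23 = [19; 5, 1, 3].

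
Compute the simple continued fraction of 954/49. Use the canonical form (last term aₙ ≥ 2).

[19; 2, 7, 1, 2]

954 = 19*49 + 23
49 = 2*23 + 3
23 = 7*3 + 2
3 = 1*2 + 1
2 = 2*1 + 0  (stop)
So 954/49 = [19; 2, 7, 1, 2].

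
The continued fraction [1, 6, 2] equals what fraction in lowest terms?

Fold from the inside: start with 2/1.
  6 + 1/2 = 13/2
  1 + 2/13 = 15/13

15/13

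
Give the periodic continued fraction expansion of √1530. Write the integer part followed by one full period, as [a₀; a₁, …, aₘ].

a₀ = ⌊√1530⌋ = 39.
With m₀=0, d₀=1 and mₖ₊₁ = dₖaₖ − mₖ, dₖ₊₁ = (n − mₖ₊₁²)/dₖ, aₖ₊₁ = ⌊(a₀+mₖ₊₁)/dₖ₊₁⌋:
  k=1: m=39, d=9, a=8
  k=2: m=33, d=49, a=1
  k=3: m=16, d=26, a=2
  k=4: m=36, d=9, a=8
  k=5: m=36, d=26, a=2
  k=6: m=16, d=49, a=1
  k=7: m=33, d=9, a=8
  k=8: m=39, d=1, a=78
d=1 and a=2a₀=78 at k=8, so the next step gives (m, d) = (39, 9) again — its k=1 value — and the period has length 8.

[39; 8, 1, 2, 8, 2, 1, 8, 78]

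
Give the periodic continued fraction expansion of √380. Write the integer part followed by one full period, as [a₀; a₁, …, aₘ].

[19; 2, 38]

a₀ = ⌊√380⌋ = 19.
With m₀=0, d₀=1 and mₖ₊₁ = dₖaₖ − mₖ, dₖ₊₁ = (n − mₖ₊₁²)/dₖ, aₖ₊₁ = ⌊(a₀+mₖ₊₁)/dₖ₊₁⌋:
  k=1: m=19, d=19, a=2
  k=2: m=19, d=1, a=38
d=1 and a=2a₀=38 at k=2, so the next step gives (m, d) = (19, 19) again — its k=1 value — and the period has length 2.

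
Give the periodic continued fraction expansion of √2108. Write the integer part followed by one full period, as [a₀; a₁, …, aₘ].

a₀ = ⌊√2108⌋ = 45.

[45; 1, 10, 2, 22, 2, 10, 1, 90]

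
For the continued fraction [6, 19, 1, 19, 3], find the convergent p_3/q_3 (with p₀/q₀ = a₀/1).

2414/399

Using pₖ = aₖpₖ₋₁ + pₖ₋₂, qₖ = aₖqₖ₋₁ + qₖ₋₂ (with p₋₁=1, p₋₂=0, q₋₁=0, q₋₂=1):
  k=0: a=6, p=6, q=1
  k=1: a=19, p=115, q=19
  k=2: a=1, p=121, q=20
  k=3: a=19, p=2414, q=399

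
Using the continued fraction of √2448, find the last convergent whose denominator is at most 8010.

√2448 = [49; 2, 10, 2, 98, …] (period length 4).
Convergents:
  p_0/q_0 = 49/1
  p_1/q_1 = 99/2
  p_2/q_2 = 1039/21
  p_3/q_3 = 2177/44
  p_4/q_4 = 214385/4333
  p_5/q_5 = 430947/8710
q_4 = 4333 ≤ 8010 < 8710 = q_5, so the answer is 214385/4333.

214385/4333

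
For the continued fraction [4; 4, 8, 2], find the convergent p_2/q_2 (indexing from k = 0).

140/33

Using pₖ = aₖpₖ₋₁ + pₖ₋₂, qₖ = aₖqₖ₋₁ + qₖ₋₂ (with p₋₁=1, p₋₂=0, q₋₁=0, q₋₂=1):
  k=0: a=4, p=4, q=1
  k=1: a=4, p=17, q=4
  k=2: a=8, p=140, q=33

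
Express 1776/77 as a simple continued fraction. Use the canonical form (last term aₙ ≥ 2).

1776 = 23×77 + 5
77 = 15×5 + 2
5 = 2×2 + 1
2 = 2×1 + 0  (stop)
So 1776/77 = [23; 15, 2, 2].

[23; 15, 2, 2]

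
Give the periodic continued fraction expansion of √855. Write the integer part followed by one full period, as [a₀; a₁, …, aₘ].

[29; 4, 6, 4, 58]

a₀ = ⌊√855⌋ = 29.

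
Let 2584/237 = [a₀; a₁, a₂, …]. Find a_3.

2584 = 10·237 + 214   →  a_0 = 10
237 = 1·214 + 23   →  a_1 = 1
214 = 9·23 + 7   →  a_2 = 9
23 = 3·7 + 2   →  a_3 = 3

3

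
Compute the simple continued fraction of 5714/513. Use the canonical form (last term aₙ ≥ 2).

5714 = 11·513 + 71
513 = 7·71 + 16
71 = 4·16 + 7
16 = 2·7 + 2
7 = 3·2 + 1
2 = 2·1 + 0  (stop)
So 5714/513 = [11; 7, 4, 2, 3, 2].

[11; 7, 4, 2, 3, 2]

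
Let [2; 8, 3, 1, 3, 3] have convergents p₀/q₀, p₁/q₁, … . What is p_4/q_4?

Using pₖ = aₖpₖ₋₁ + pₖ₋₂, qₖ = aₖqₖ₋₁ + qₖ₋₂ (with p₋₁=1, p₋₂=0, q₋₁=0, q₋₂=1):
  k=0: a=2, p=2, q=1
  k=1: a=8, p=17, q=8
  k=2: a=3, p=53, q=25
  k=3: a=1, p=70, q=33
  k=4: a=3, p=263, q=124

263/124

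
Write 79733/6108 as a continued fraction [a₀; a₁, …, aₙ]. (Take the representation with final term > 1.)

79733 = 13·6108 + 329
6108 = 18·329 + 186
329 = 1·186 + 143
186 = 1·143 + 43
143 = 3·43 + 14
43 = 3·14 + 1
14 = 14·1 + 0  (stop)
So 79733/6108 = [13; 18, 1, 1, 3, 3, 14].

[13; 18, 1, 1, 3, 3, 14]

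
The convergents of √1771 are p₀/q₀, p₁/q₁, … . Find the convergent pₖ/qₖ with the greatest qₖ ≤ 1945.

√1771 = [42; 12, 84, …] (period length 2).
Convergents:
  p_0/q_0 = 42/1
  p_1/q_1 = 505/12
  p_2/q_2 = 42462/1009
  p_3/q_3 = 510049/12120
q_2 = 1009 ≤ 1945 < 12120 = q_3, so the answer is 42462/1009.

42462/1009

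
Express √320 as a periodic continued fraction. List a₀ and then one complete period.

a₀ = ⌊√320⌋ = 17.

[17; 1, 7, 1, 34]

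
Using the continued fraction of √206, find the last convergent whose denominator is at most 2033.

√206 = [14; 2, 1, 5, 14, 5, 1, 2, 28, …] (period length 8).
Convergents:
  p_0/q_0 = 14/1
  p_1/q_1 = 29/2
  p_2/q_2 = 43/3
  p_3/q_3 = 244/17
  p_4/q_4 = 3459/241
  p_5/q_5 = 17539/1222
  p_6/q_6 = 20998/1463
  p_7/q_7 = 59535/4148
q_6 = 1463 ≤ 2033 < 4148 = q_7, so the answer is 20998/1463.

20998/1463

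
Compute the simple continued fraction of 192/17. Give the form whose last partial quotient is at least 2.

192 = 11×17 + 5
17 = 3×5 + 2
5 = 2×2 + 1
2 = 2×1 + 0  (stop)
So 192/17 = [11; 3, 2, 2].

[11; 3, 2, 2]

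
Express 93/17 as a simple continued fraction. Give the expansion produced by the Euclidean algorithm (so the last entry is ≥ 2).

[5; 2, 8]

93 = 5·17 + 8
17 = 2·8 + 1
8 = 8·1 + 0  (stop)
So 93/17 = [5; 2, 8].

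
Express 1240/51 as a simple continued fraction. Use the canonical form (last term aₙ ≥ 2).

[24; 3, 5, 3]

1240 = 24*51 + 16
51 = 3*16 + 3
16 = 5*3 + 1
3 = 3*1 + 0  (stop)
So 1240/51 = [24; 3, 5, 3].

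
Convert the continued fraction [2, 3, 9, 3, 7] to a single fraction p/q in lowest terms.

Fold from the inside: start with 7/1.
  3 + 1/7 = 22/7
  9 + 7/22 = 205/22
  3 + 22/205 = 637/205
  2 + 205/637 = 1479/637

1479/637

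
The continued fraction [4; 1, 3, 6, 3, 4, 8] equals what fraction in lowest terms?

Fold from the inside: start with 8/1.
  4 + 1/8 = 33/8
  3 + 8/33 = 107/33
  6 + 33/107 = 675/107
  3 + 107/675 = 2132/675
  1 + 675/2132 = 2807/2132
  4 + 2132/2807 = 13360/2807

13360/2807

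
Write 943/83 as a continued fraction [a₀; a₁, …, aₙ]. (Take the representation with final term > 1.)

943 = 11*83 + 30
83 = 2*30 + 23
30 = 1*23 + 7
23 = 3*7 + 2
7 = 3*2 + 1
2 = 2*1 + 0  (stop)
So 943/83 = [11; 2, 1, 3, 3, 2].

[11; 2, 1, 3, 3, 2]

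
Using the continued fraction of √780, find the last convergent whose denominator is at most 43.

√780 = [27; 1, 12, 1, 54, …] (period length 4).
Convergents:
  p_0/q_0 = 27/1
  p_1/q_1 = 28/1
  p_2/q_2 = 363/13
  p_3/q_3 = 391/14
  p_4/q_4 = 21477/769
q_3 = 14 ≤ 43 < 769 = q_4, so the answer is 391/14.

391/14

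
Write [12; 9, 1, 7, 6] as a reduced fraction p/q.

Fold from the inside: start with 6/1.
  7 + 1/6 = 43/6
  1 + 6/43 = 49/43
  9 + 43/49 = 484/49
  12 + 49/484 = 5857/484

5857/484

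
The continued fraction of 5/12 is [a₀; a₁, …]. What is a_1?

5 = 0·12 + 5   →  a_0 = 0
12 = 2·5 + 2   →  a_1 = 2

2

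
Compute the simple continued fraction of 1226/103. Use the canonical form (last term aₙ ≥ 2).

[11; 1, 9, 3, 3]

1226 = 11*103 + 93
103 = 1*93 + 10
93 = 9*10 + 3
10 = 3*3 + 1
3 = 3*1 + 0  (stop)
So 1226/103 = [11; 1, 9, 3, 3].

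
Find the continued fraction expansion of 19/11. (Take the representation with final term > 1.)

19 = 1*11 + 8
11 = 1*8 + 3
8 = 2*3 + 2
3 = 1*2 + 1
2 = 2*1 + 0  (stop)
So 19/11 = [1; 1, 2, 1, 2].

[1; 1, 2, 1, 2]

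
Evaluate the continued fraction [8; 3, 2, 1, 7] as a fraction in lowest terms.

639/77

Fold from the inside: start with 7/1.
  1 + 1/7 = 8/7
  2 + 7/8 = 23/8
  3 + 8/23 = 77/23
  8 + 23/77 = 639/77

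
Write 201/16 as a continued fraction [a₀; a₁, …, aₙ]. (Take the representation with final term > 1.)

[12; 1, 1, 3, 2]

201 = 12*16 + 9
16 = 1*9 + 7
9 = 1*7 + 2
7 = 3*2 + 1
2 = 2*1 + 0  (stop)
So 201/16 = [12; 1, 1, 3, 2].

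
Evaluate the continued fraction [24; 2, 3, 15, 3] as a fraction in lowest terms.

8013/328

Using pₖ = aₖpₖ₋₁ + pₖ₋₂ and qₖ = aₖqₖ₋₁ + qₖ₋₂:
  k=0: a=24, p=24, q=1
  k=1: a=2, p=49, q=2
  k=2: a=3, p=171, q=7
  k=3: a=15, p=2614, q=107
  k=4: a=3, p=8013, q=328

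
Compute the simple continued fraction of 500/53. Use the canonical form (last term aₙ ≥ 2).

500 = 9×53 + 23
53 = 2×23 + 7
23 = 3×7 + 2
7 = 3×2 + 1
2 = 2×1 + 0  (stop)
So 500/53 = [9; 2, 3, 3, 2].

[9; 2, 3, 3, 2]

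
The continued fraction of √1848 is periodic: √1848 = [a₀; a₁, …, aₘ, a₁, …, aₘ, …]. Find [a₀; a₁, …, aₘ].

[42; 1, 84]

a₀ = ⌊√1848⌋ = 42.
With m₀=0, d₀=1 and mₖ₊₁ = dₖaₖ − mₖ, dₖ₊₁ = (n − mₖ₊₁²)/dₖ, aₖ₊₁ = ⌊(a₀+mₖ₊₁)/dₖ₊₁⌋:
  k=1: m=42, d=84, a=1
  k=2: m=42, d=1, a=84
d=1 and a=2a₀=84 at k=2, so the next step gives (m, d) = (42, 84) again — its k=1 value — and the period has length 2.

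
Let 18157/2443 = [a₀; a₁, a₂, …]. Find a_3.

18157 = 7·2443 + 1056   →  a_0 = 7
2443 = 2·1056 + 331   →  a_1 = 2
1056 = 3·331 + 63   →  a_2 = 3
331 = 5·63 + 16   →  a_3 = 5

5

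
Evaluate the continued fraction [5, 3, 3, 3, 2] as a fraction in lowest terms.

403/76

Using pₖ = aₖpₖ₋₁ + pₖ₋₂ and qₖ = aₖqₖ₋₁ + qₖ₋₂:
  k=0: a=5, p=5, q=1
  k=1: a=3, p=16, q=3
  k=2: a=3, p=53, q=10
  k=3: a=3, p=175, q=33
  k=4: a=2, p=403, q=76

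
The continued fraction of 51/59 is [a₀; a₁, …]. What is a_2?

51 = 0·59 + 51   →  a_0 = 0
59 = 1·51 + 8   →  a_1 = 1
51 = 6·8 + 3   →  a_2 = 6

6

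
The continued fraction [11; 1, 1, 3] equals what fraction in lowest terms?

81/7

Using pₖ = aₖpₖ₋₁ + pₖ₋₂ and qₖ = aₖqₖ₋₁ + qₖ₋₂:
  k=0: a=11, p=11, q=1
  k=1: a=1, p=12, q=1
  k=2: a=1, p=23, q=2
  k=3: a=3, p=81, q=7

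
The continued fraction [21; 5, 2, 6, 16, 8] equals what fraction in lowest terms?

Using pₖ = aₖpₖ₋₁ + pₖ₋₂ and qₖ = aₖqₖ₋₁ + qₖ₋₂:
  k=0: a=21, p=21, q=1
  k=1: a=5, p=106, q=5
  k=2: a=2, p=233, q=11
  k=3: a=6, p=1504, q=71
  k=4: a=16, p=24297, q=1147
  k=5: a=8, p=195880, q=9247

195880/9247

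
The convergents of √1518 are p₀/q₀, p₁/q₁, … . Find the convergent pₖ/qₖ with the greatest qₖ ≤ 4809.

√1518 = [38; 1, 24, 1, 76, …] (period length 4).
Convergents:
  p_0/q_0 = 38/1
  p_1/q_1 = 39/1
  p_2/q_2 = 974/25
  p_3/q_3 = 1013/26
  p_4/q_4 = 77962/2001
  p_5/q_5 = 78975/2027
  p_6/q_6 = 1973362/50649
q_5 = 2027 ≤ 4809 < 50649 = q_6, so the answer is 78975/2027.

78975/2027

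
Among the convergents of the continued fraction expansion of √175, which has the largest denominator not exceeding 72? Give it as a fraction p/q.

√175 = [13; 4, 2, 1, 2, 4, 26, …] (period length 6).
Convergents:
  p_0/q_0 = 13/1
  p_1/q_1 = 53/4
  p_2/q_2 = 119/9
  p_3/q_3 = 172/13
  p_4/q_4 = 463/35
  p_5/q_5 = 2024/153
q_4 = 35 ≤ 72 < 153 = q_5, so the answer is 463/35.

463/35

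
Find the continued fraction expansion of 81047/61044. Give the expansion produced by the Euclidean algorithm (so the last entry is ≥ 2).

[1; 3, 19, 3, 16, 10, 2]

81047 = 1*61044 + 20003
61044 = 3*20003 + 1035
20003 = 19*1035 + 338
1035 = 3*338 + 21
338 = 16*21 + 2
21 = 10*2 + 1
2 = 2*1 + 0  (stop)
So 81047/61044 = [1; 3, 19, 3, 16, 10, 2].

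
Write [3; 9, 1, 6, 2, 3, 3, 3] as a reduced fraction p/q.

Using pₖ = aₖpₖ₋₁ + pₖ₋₂ and qₖ = aₖqₖ₋₁ + qₖ₋₂:
  k=0: a=3, p=3, q=1
  k=1: a=9, p=28, q=9
  k=2: a=1, p=31, q=10
  k=3: a=6, p=214, q=69
  k=4: a=2, p=459, q=148
  k=5: a=3, p=1591, q=513
  k=6: a=3, p=5232, q=1687
  k=7: a=3, p=17287, q=5574

17287/5574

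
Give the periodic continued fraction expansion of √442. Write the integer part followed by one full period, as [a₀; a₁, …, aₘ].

a₀ = ⌊√442⌋ = 21.

[21; 42]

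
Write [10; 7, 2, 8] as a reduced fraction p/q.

1287/127

Using pₖ = aₖpₖ₋₁ + pₖ₋₂ and qₖ = aₖqₖ₋₁ + qₖ₋₂:
  k=0: a=10, p=10, q=1
  k=1: a=7, p=71, q=7
  k=2: a=2, p=152, q=15
  k=3: a=8, p=1287, q=127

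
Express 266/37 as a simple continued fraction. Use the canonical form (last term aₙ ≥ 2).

[7; 5, 3, 2]

266 = 7·37 + 7
37 = 5·7 + 2
7 = 3·2 + 1
2 = 2·1 + 0  (stop)
So 266/37 = [7; 5, 3, 2].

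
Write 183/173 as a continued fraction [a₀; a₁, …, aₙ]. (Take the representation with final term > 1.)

[1; 17, 3, 3]

183 = 1·173 + 10
173 = 17·10 + 3
10 = 3·3 + 1
3 = 3·1 + 0  (stop)
So 183/173 = [1; 17, 3, 3].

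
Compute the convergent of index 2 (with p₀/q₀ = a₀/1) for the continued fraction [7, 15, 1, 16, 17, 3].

113/16

Using pₖ = aₖpₖ₋₁ + pₖ₋₂, qₖ = aₖqₖ₋₁ + qₖ₋₂ (with p₋₁=1, p₋₂=0, q₋₁=0, q₋₂=1):
  k=0: a=7, p=7, q=1
  k=1: a=15, p=106, q=15
  k=2: a=1, p=113, q=16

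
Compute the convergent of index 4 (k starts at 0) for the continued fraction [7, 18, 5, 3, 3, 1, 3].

6801/964

Using pₖ = aₖpₖ₋₁ + pₖ₋₂, qₖ = aₖqₖ₋₁ + qₖ₋₂ (with p₋₁=1, p₋₂=0, q₋₁=0, q₋₂=1):
  k=0: a=7, p=7, q=1
  k=1: a=18, p=127, q=18
  k=2: a=5, p=642, q=91
  k=3: a=3, p=2053, q=291
  k=4: a=3, p=6801, q=964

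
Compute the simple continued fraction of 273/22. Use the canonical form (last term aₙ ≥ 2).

273 = 12×22 + 9
22 = 2×9 + 4
9 = 2×4 + 1
4 = 4×1 + 0  (stop)
So 273/22 = [12; 2, 2, 4].

[12; 2, 2, 4]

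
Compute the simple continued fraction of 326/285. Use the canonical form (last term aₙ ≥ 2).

[1; 6, 1, 19, 2]

326 = 1·285 + 41
285 = 6·41 + 39
41 = 1·39 + 2
39 = 19·2 + 1
2 = 2·1 + 0  (stop)
So 326/285 = [1; 6, 1, 19, 2].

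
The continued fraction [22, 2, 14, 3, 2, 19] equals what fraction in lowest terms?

90427/4022

Using pₖ = aₖpₖ₋₁ + pₖ₋₂ and qₖ = aₖqₖ₋₁ + qₖ₋₂:
  k=0: a=22, p=22, q=1
  k=1: a=2, p=45, q=2
  k=2: a=14, p=652, q=29
  k=3: a=3, p=2001, q=89
  k=4: a=2, p=4654, q=207
  k=5: a=19, p=90427, q=4022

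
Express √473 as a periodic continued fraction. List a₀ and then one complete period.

a₀ = ⌊√473⌋ = 21.
With m₀=0, d₀=1 and mₖ₊₁ = dₖaₖ − mₖ, dₖ₊₁ = (n − mₖ₊₁²)/dₖ, aₖ₊₁ = ⌊(a₀+mₖ₊₁)/dₖ₊₁⌋:
  k=1: m=21, d=32, a=1
  k=2: m=11, d=11, a=2
  k=3: m=11, d=32, a=1
  k=4: m=21, d=1, a=42
d=1 and a=2a₀=42 at k=4, so the next step gives (m, d) = (21, 32) again — its k=1 value — and the period has length 4.

[21; 1, 2, 1, 42]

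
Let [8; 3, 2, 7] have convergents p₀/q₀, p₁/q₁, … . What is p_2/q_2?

58/7

Using pₖ = aₖpₖ₋₁ + pₖ₋₂, qₖ = aₖqₖ₋₁ + qₖ₋₂ (with p₋₁=1, p₋₂=0, q₋₁=0, q₋₂=1):
  k=0: a=8, p=8, q=1
  k=1: a=3, p=25, q=3
  k=2: a=2, p=58, q=7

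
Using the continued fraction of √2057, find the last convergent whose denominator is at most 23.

771/17

√2057 = [45; 2, 1, 4, 1, 2, 90, …] (period length 6).
Convergents:
  p_0/q_0 = 45/1
  p_1/q_1 = 91/2
  p_2/q_2 = 136/3
  p_3/q_3 = 635/14
  p_4/q_4 = 771/17
  p_5/q_5 = 2177/48
q_4 = 17 ≤ 23 < 48 = q_5, so the answer is 771/17.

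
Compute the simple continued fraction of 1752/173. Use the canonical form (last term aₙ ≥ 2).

[10; 7, 1, 6, 3]

1752 = 10*173 + 22
173 = 7*22 + 19
22 = 1*19 + 3
19 = 6*3 + 1
3 = 3*1 + 0  (stop)
So 1752/173 = [10; 7, 1, 6, 3].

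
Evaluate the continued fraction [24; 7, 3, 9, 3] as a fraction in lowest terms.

Using pₖ = aₖpₖ₋₁ + pₖ₋₂ and qₖ = aₖqₖ₋₁ + qₖ₋₂:
  k=0: a=24, p=24, q=1
  k=1: a=7, p=169, q=7
  k=2: a=3, p=531, q=22
  k=3: a=9, p=4948, q=205
  k=4: a=3, p=15375, q=637

15375/637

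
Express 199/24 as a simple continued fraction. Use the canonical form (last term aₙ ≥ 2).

[8; 3, 2, 3]

199 = 8×24 + 7
24 = 3×7 + 3
7 = 2×3 + 1
3 = 3×1 + 0  (stop)
So 199/24 = [8; 3, 2, 3].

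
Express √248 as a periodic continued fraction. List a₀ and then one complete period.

a₀ = ⌊√248⌋ = 15.
With m₀=0, d₀=1 and mₖ₊₁ = dₖaₖ − mₖ, dₖ₊₁ = (n − mₖ₊₁²)/dₖ, aₖ₊₁ = ⌊(a₀+mₖ₊₁)/dₖ₊₁⌋:
  k=1: m=15, d=23, a=1
  k=2: m=8, d=8, a=2
  k=3: m=8, d=23, a=1
  k=4: m=15, d=1, a=30
d=1 and a=2a₀=30 at k=4, so the next step gives (m, d) = (15, 23) again — its k=1 value — and the period has length 4.

[15; 1, 2, 1, 30]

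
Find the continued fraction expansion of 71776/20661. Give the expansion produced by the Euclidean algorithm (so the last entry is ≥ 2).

[3; 2, 9, 9, 9, 13]

71776 = 3*20661 + 9793
20661 = 2*9793 + 1075
9793 = 9*1075 + 118
1075 = 9*118 + 13
118 = 9*13 + 1
13 = 13*1 + 0  (stop)
So 71776/20661 = [3; 2, 9, 9, 9, 13].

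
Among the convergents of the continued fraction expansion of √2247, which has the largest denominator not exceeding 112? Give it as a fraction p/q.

√2247 = [47; 2, 2, 15, 2, 2, 94, …] (period length 6).
Convergents:
  p_0/q_0 = 47/1
  p_1/q_1 = 95/2
  p_2/q_2 = 237/5
  p_3/q_3 = 3650/77
  p_4/q_4 = 7537/159
q_3 = 77 ≤ 112 < 159 = q_4, so the answer is 3650/77.

3650/77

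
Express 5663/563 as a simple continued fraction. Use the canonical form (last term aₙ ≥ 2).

5663 = 10·563 + 33
563 = 17·33 + 2
33 = 16·2 + 1
2 = 2·1 + 0  (stop)
So 5663/563 = [10; 17, 16, 2].

[10; 17, 16, 2]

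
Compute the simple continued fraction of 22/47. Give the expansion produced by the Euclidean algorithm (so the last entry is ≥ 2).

[0; 2, 7, 3]

22 = 0*47 + 22
47 = 2*22 + 3
22 = 7*3 + 1
3 = 3*1 + 0  (stop)
So 22/47 = [0; 2, 7, 3].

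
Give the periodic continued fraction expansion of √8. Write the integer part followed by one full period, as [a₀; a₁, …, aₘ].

a₀ = ⌊√8⌋ = 2.
With m₀=0, d₀=1 and mₖ₊₁ = dₖaₖ − mₖ, dₖ₊₁ = (n − mₖ₊₁²)/dₖ, aₖ₊₁ = ⌊(a₀+mₖ₊₁)/dₖ₊₁⌋:
  k=1: m=2, d=4, a=1
  k=2: m=2, d=1, a=4
d=1 and a=2a₀=4 at k=2, so the next step gives (m, d) = (2, 4) again — its k=1 value — and the period has length 2.

[2; 1, 4]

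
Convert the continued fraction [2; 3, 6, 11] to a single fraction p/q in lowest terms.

Fold from the inside: start with 11/1.
  6 + 1/11 = 67/11
  3 + 11/67 = 212/67
  2 + 67/212 = 491/212

491/212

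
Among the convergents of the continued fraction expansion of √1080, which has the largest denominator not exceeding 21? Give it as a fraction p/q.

√1080 = [32; 1, 6, 3, 6, 1, 64, …] (period length 6).
Convergents:
  p_0/q_0 = 32/1
  p_1/q_1 = 33/1
  p_2/q_2 = 230/7
  p_3/q_3 = 723/22
q_2 = 7 ≤ 21 < 22 = q_3, so the answer is 230/7.

230/7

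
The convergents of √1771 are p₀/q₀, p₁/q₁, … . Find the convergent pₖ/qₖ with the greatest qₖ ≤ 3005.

√1771 = [42; 12, 84, …] (period length 2).
Convergents:
  p_0/q_0 = 42/1
  p_1/q_1 = 505/12
  p_2/q_2 = 42462/1009
  p_3/q_3 = 510049/12120
q_2 = 1009 ≤ 3005 < 12120 = q_3, so the answer is 42462/1009.

42462/1009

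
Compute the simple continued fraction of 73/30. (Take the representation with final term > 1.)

73 = 2·30 + 13
30 = 2·13 + 4
13 = 3·4 + 1
4 = 4·1 + 0  (stop)
So 73/30 = [2; 2, 3, 4].

[2; 2, 3, 4]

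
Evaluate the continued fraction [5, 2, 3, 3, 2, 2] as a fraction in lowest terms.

Fold from the inside: start with 2/1.
  2 + 1/2 = 5/2
  3 + 2/5 = 17/5
  3 + 5/17 = 56/17
  2 + 17/56 = 129/56
  5 + 56/129 = 701/129

701/129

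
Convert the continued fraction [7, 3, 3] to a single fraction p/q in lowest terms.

73/10

Fold from the inside: start with 3/1.
  3 + 1/3 = 10/3
  7 + 3/10 = 73/10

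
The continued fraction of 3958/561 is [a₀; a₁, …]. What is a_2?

10

3958 = 7·561 + 31   →  a_0 = 7
561 = 18·31 + 3   →  a_1 = 18
31 = 10·3 + 1   →  a_2 = 10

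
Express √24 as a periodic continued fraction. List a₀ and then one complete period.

[4; 1, 8]

a₀ = ⌊√24⌋ = 4.
With m₀=0, d₀=1 and mₖ₊₁ = dₖaₖ − mₖ, dₖ₊₁ = (n − mₖ₊₁²)/dₖ, aₖ₊₁ = ⌊(a₀+mₖ₊₁)/dₖ₊₁⌋:
  k=1: m=4, d=8, a=1
  k=2: m=4, d=1, a=8
d=1 and a=2a₀=8 at k=2, so the next step gives (m, d) = (4, 8) again — its k=1 value — and the period has length 2.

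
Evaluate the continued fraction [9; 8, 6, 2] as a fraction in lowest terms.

967/106

Fold from the inside: start with 2/1.
  6 + 1/2 = 13/2
  8 + 2/13 = 106/13
  9 + 13/106 = 967/106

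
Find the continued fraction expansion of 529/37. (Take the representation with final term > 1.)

529 = 14·37 + 11
37 = 3·11 + 4
11 = 2·4 + 3
4 = 1·3 + 1
3 = 3·1 + 0  (stop)
So 529/37 = [14; 3, 2, 1, 3].

[14; 3, 2, 1, 3]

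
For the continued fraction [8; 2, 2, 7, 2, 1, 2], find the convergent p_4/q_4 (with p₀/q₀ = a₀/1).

664/79

Using pₖ = aₖpₖ₋₁ + pₖ₋₂, qₖ = aₖqₖ₋₁ + qₖ₋₂ (with p₋₁=1, p₋₂=0, q₋₁=0, q₋₂=1):
  k=0: a=8, p=8, q=1
  k=1: a=2, p=17, q=2
  k=2: a=2, p=42, q=5
  k=3: a=7, p=311, q=37
  k=4: a=2, p=664, q=79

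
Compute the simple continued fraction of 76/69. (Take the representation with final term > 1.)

76 = 1×69 + 7
69 = 9×7 + 6
7 = 1×6 + 1
6 = 6×1 + 0  (stop)
So 76/69 = [1; 9, 1, 6].

[1; 9, 1, 6]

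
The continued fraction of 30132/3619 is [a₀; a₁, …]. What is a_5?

1

30132 = 8·3619 + 1180   →  a_0 = 8
3619 = 3·1180 + 79   →  a_1 = 3
1180 = 14·79 + 74   →  a_2 = 14
79 = 1·74 + 5   →  a_3 = 1
74 = 14·5 + 4   →  a_4 = 14
5 = 1·4 + 1   →  a_5 = 1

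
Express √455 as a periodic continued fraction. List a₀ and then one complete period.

[21; 3, 42]

a₀ = ⌊√455⌋ = 21.
With m₀=0, d₀=1 and mₖ₊₁ = dₖaₖ − mₖ, dₖ₊₁ = (n − mₖ₊₁²)/dₖ, aₖ₊₁ = ⌊(a₀+mₖ₊₁)/dₖ₊₁⌋:
  k=1: m=21, d=14, a=3
  k=2: m=21, d=1, a=42
d=1 and a=2a₀=42 at k=2, so the next step gives (m, d) = (21, 14) again — its k=1 value — and the period has length 2.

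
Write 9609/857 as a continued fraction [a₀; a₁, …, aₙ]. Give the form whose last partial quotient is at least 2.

9609 = 11×857 + 182
857 = 4×182 + 129
182 = 1×129 + 53
129 = 2×53 + 23
53 = 2×23 + 7
23 = 3×7 + 2
7 = 3×2 + 1
2 = 2×1 + 0  (stop)
So 9609/857 = [11; 4, 1, 2, 2, 3, 3, 2].

[11; 4, 1, 2, 2, 3, 3, 2]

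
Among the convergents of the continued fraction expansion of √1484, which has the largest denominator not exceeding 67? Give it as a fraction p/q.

√1484 = [38; 1, 1, 10, 1, 1, 76, …] (period length 6).
Convergents:
  p_0/q_0 = 38/1
  p_1/q_1 = 39/1
  p_2/q_2 = 77/2
  p_3/q_3 = 809/21
  p_4/q_4 = 886/23
  p_5/q_5 = 1695/44
  p_6/q_6 = 129706/3367
q_5 = 44 ≤ 67 < 3367 = q_6, so the answer is 1695/44.

1695/44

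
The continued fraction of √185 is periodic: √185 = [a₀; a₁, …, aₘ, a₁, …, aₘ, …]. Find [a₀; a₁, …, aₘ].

[13; 1, 1, 1, 1, 26]

a₀ = ⌊√185⌋ = 13.
With m₀=0, d₀=1 and mₖ₊₁ = dₖaₖ − mₖ, dₖ₊₁ = (n − mₖ₊₁²)/dₖ, aₖ₊₁ = ⌊(a₀+mₖ₊₁)/dₖ₊₁⌋:
  k=1: m=13, d=16, a=1
  k=2: m=3, d=11, a=1
  k=3: m=8, d=11, a=1
  k=4: m=3, d=16, a=1
  k=5: m=13, d=1, a=26
d=1 and a=2a₀=26 at k=5, so the next step gives (m, d) = (13, 16) again — its k=1 value — and the period has length 5.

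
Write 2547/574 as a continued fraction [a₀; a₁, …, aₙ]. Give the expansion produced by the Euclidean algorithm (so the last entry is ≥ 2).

[4; 2, 3, 2, 17, 2]

2547 = 4·574 + 251
574 = 2·251 + 72
251 = 3·72 + 35
72 = 2·35 + 2
35 = 17·2 + 1
2 = 2·1 + 0  (stop)
So 2547/574 = [4; 2, 3, 2, 17, 2].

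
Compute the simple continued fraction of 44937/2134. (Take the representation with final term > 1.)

[21; 17, 2, 1, 6, 6]

44937 = 21*2134 + 123
2134 = 17*123 + 43
123 = 2*43 + 37
43 = 1*37 + 6
37 = 6*6 + 1
6 = 6*1 + 0  (stop)
So 44937/2134 = [21; 17, 2, 1, 6, 6].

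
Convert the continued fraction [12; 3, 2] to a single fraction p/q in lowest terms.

86/7

Fold from the inside: start with 2/1.
  3 + 1/2 = 7/2
  12 + 2/7 = 86/7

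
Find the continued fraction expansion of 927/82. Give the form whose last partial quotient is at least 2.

[11; 3, 3, 1, 1, 3]

927 = 11·82 + 25
82 = 3·25 + 7
25 = 3·7 + 4
7 = 1·4 + 3
4 = 1·3 + 1
3 = 3·1 + 0  (stop)
So 927/82 = [11; 3, 3, 1, 1, 3].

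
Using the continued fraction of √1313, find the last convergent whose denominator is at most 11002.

178604/4929

√1313 = [36; 4, 4, 72, …] (period length 3).
Convergents:
  p_0/q_0 = 36/1
  p_1/q_1 = 145/4
  p_2/q_2 = 616/17
  p_3/q_3 = 44497/1228
  p_4/q_4 = 178604/4929
  p_5/q_5 = 758913/20944
q_4 = 4929 ≤ 11002 < 20944 = q_5, so the answer is 178604/4929.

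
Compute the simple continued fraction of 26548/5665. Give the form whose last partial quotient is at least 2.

26548 = 4*5665 + 3888
5665 = 1*3888 + 1777
3888 = 2*1777 + 334
1777 = 5*334 + 107
334 = 3*107 + 13
107 = 8*13 + 3
13 = 4*3 + 1
3 = 3*1 + 0  (stop)
So 26548/5665 = [4; 1, 2, 5, 3, 8, 4, 3].

[4; 1, 2, 5, 3, 8, 4, 3]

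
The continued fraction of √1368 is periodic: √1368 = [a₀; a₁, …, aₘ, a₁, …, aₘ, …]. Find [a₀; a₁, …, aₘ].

[36; 1, 72]

a₀ = ⌊√1368⌋ = 36.
With m₀=0, d₀=1 and mₖ₊₁ = dₖaₖ − mₖ, dₖ₊₁ = (n − mₖ₊₁²)/dₖ, aₖ₊₁ = ⌊(a₀+mₖ₊₁)/dₖ₊₁⌋:
  k=1: m=36, d=72, a=1
  k=2: m=36, d=1, a=72
d=1 and a=2a₀=72 at k=2, so the next step gives (m, d) = (36, 72) again — its k=1 value — and the period has length 2.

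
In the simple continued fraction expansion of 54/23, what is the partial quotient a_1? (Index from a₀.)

2

54 = 2·23 + 8   →  a_0 = 2
23 = 2·8 + 7   →  a_1 = 2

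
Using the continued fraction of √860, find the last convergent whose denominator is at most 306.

√860 = [29; 3, 14, 3, 58, …] (period length 4).
Convergents:
  p_0/q_0 = 29/1
  p_1/q_1 = 88/3
  p_2/q_2 = 1261/43
  p_3/q_3 = 3871/132
  p_4/q_4 = 225779/7699
q_3 = 132 ≤ 306 < 7699 = q_4, so the answer is 3871/132.

3871/132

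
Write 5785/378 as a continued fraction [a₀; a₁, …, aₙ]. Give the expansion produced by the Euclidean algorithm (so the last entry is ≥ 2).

5785 = 15×378 + 115
378 = 3×115 + 33
115 = 3×33 + 16
33 = 2×16 + 1
16 = 16×1 + 0  (stop)
So 5785/378 = [15; 3, 3, 2, 16].

[15; 3, 3, 2, 16]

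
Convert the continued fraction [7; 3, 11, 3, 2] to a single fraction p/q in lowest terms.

Fold from the inside: start with 2/1.
  3 + 1/2 = 7/2
  11 + 2/7 = 79/7
  3 + 7/79 = 244/79
  7 + 79/244 = 1787/244

1787/244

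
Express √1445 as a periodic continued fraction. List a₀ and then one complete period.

a₀ = ⌊√1445⌋ = 38.
With m₀=0, d₀=1 and mₖ₊₁ = dₖaₖ − mₖ, dₖ₊₁ = (n − mₖ₊₁²)/dₖ, aₖ₊₁ = ⌊(a₀+mₖ₊₁)/dₖ₊₁⌋:
  k=1: m=38, d=1, a=76
d=1 and a=2a₀=76 at k=1, so the next step gives (m, d) = (38, 1) again — its k=1 value — and the period has length 1.

[38; 76]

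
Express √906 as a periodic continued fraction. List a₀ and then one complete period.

a₀ = ⌊√906⌋ = 30.
With m₀=0, d₀=1 and mₖ₊₁ = dₖaₖ − mₖ, dₖ₊₁ = (n − mₖ₊₁²)/dₖ, aₖ₊₁ = ⌊(a₀+mₖ₊₁)/dₖ₊₁⌋:
  k=1: m=30, d=6, a=10
  k=2: m=30, d=1, a=60
d=1 and a=2a₀=60 at k=2, so the next step gives (m, d) = (30, 6) again — its k=1 value — and the period has length 2.

[30; 10, 60]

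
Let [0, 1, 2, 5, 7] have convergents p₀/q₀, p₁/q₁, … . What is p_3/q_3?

11/16

Using pₖ = aₖpₖ₋₁ + pₖ₋₂, qₖ = aₖqₖ₋₁ + qₖ₋₂ (with p₋₁=1, p₋₂=0, q₋₁=0, q₋₂=1):
  k=0: a=0, p=0, q=1
  k=1: a=1, p=1, q=1
  k=2: a=2, p=2, q=3
  k=3: a=5, p=11, q=16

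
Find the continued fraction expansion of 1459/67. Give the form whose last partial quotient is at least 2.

1459 = 21*67 + 52
67 = 1*52 + 15
52 = 3*15 + 7
15 = 2*7 + 1
7 = 7*1 + 0  (stop)
So 1459/67 = [21; 1, 3, 2, 7].

[21; 1, 3, 2, 7]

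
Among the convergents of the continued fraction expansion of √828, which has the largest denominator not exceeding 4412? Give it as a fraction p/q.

66499/2311

√828 = [28; 1, 3, 2, 3, 1, 56, …] (period length 6).
Convergents:
  p_0/q_0 = 28/1
  p_1/q_1 = 29/1
  p_2/q_2 = 115/4
  p_3/q_3 = 259/9
  p_4/q_4 = 892/31
  p_5/q_5 = 1151/40
  p_6/q_6 = 65348/2271
  p_7/q_7 = 66499/2311
  p_8/q_8 = 264845/9204
q_7 = 2311 ≤ 4412 < 9204 = q_8, so the answer is 66499/2311.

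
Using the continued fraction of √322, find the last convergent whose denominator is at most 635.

√322 = [17; 1, 16, 1, 34, …] (period length 4).
Convergents:
  p_0/q_0 = 17/1
  p_1/q_1 = 18/1
  p_2/q_2 = 305/17
  p_3/q_3 = 323/18
  p_4/q_4 = 11287/629
  p_5/q_5 = 11610/647
q_4 = 629 ≤ 635 < 647 = q_5, so the answer is 11287/629.

11287/629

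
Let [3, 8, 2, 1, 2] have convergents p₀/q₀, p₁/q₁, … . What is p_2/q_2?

53/17

Using pₖ = aₖpₖ₋₁ + pₖ₋₂, qₖ = aₖqₖ₋₁ + qₖ₋₂ (with p₋₁=1, p₋₂=0, q₋₁=0, q₋₂=1):
  k=0: a=3, p=3, q=1
  k=1: a=8, p=25, q=8
  k=2: a=2, p=53, q=17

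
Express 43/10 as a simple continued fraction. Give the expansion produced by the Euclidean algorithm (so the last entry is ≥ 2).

[4; 3, 3]

43 = 4*10 + 3
10 = 3*3 + 1
3 = 3*1 + 0  (stop)
So 43/10 = [4; 3, 3].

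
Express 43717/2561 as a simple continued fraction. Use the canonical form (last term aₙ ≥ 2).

43717 = 17*2561 + 180
2561 = 14*180 + 41
180 = 4*41 + 16
41 = 2*16 + 9
16 = 1*9 + 7
9 = 1*7 + 2
7 = 3*2 + 1
2 = 2*1 + 0  (stop)
So 43717/2561 = [17; 14, 4, 2, 1, 1, 3, 2].

[17; 14, 4, 2, 1, 1, 3, 2]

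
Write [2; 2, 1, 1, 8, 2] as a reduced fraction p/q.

Using pₖ = aₖpₖ₋₁ + pₖ₋₂ and qₖ = aₖqₖ₋₁ + qₖ₋₂:
  k=0: a=2, p=2, q=1
  k=1: a=2, p=5, q=2
  k=2: a=1, p=7, q=3
  k=3: a=1, p=12, q=5
  k=4: a=8, p=103, q=43
  k=5: a=2, p=218, q=91

218/91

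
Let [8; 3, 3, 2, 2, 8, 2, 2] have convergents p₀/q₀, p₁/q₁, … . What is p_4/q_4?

465/56

Using pₖ = aₖpₖ₋₁ + pₖ₋₂, qₖ = aₖqₖ₋₁ + qₖ₋₂ (with p₋₁=1, p₋₂=0, q₋₁=0, q₋₂=1):
  k=0: a=8, p=8, q=1
  k=1: a=3, p=25, q=3
  k=2: a=3, p=83, q=10
  k=3: a=2, p=191, q=23
  k=4: a=2, p=465, q=56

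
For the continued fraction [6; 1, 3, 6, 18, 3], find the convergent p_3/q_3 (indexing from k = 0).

169/25

Using pₖ = aₖpₖ₋₁ + pₖ₋₂, qₖ = aₖqₖ₋₁ + qₖ₋₂ (with p₋₁=1, p₋₂=0, q₋₁=0, q₋₂=1):
  k=0: a=6, p=6, q=1
  k=1: a=1, p=7, q=1
  k=2: a=3, p=27, q=4
  k=3: a=6, p=169, q=25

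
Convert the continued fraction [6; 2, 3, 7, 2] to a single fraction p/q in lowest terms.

701/109

Using pₖ = aₖpₖ₋₁ + pₖ₋₂ and qₖ = aₖqₖ₋₁ + qₖ₋₂:
  k=0: a=6, p=6, q=1
  k=1: a=2, p=13, q=2
  k=2: a=3, p=45, q=7
  k=3: a=7, p=328, q=51
  k=4: a=2, p=701, q=109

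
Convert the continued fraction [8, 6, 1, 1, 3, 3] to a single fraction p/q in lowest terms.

1231/151

Using pₖ = aₖpₖ₋₁ + pₖ₋₂ and qₖ = aₖqₖ₋₁ + qₖ₋₂:
  k=0: a=8, p=8, q=1
  k=1: a=6, p=49, q=6
  k=2: a=1, p=57, q=7
  k=3: a=1, p=106, q=13
  k=4: a=3, p=375, q=46
  k=5: a=3, p=1231, q=151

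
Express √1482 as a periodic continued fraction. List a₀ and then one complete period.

[38; 2, 76]

a₀ = ⌊√1482⌋ = 38.
With m₀=0, d₀=1 and mₖ₊₁ = dₖaₖ − mₖ, dₖ₊₁ = (n − mₖ₊₁²)/dₖ, aₖ₊₁ = ⌊(a₀+mₖ₊₁)/dₖ₊₁⌋:
  k=1: m=38, d=38, a=2
  k=2: m=38, d=1, a=76
d=1 and a=2a₀=76 at k=2, so the next step gives (m, d) = (38, 38) again — its k=1 value — and the period has length 2.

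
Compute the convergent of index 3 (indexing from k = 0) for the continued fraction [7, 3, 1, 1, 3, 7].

51/7

Using pₖ = aₖpₖ₋₁ + pₖ₋₂, qₖ = aₖqₖ₋₁ + qₖ₋₂ (with p₋₁=1, p₋₂=0, q₋₁=0, q₋₂=1):
  k=0: a=7, p=7, q=1
  k=1: a=3, p=22, q=3
  k=2: a=1, p=29, q=4
  k=3: a=1, p=51, q=7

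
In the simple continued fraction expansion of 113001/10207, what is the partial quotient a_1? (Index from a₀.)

14

113001 = 11·10207 + 724   →  a_0 = 11
10207 = 14·724 + 71   →  a_1 = 14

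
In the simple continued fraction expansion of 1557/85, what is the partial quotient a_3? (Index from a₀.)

1557 = 18·85 + 27   →  a_0 = 18
85 = 3·27 + 4   →  a_1 = 3
27 = 6·4 + 3   →  a_2 = 6
4 = 1·3 + 1   →  a_3 = 1

1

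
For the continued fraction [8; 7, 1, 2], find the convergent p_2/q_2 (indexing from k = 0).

65/8

Using pₖ = aₖpₖ₋₁ + pₖ₋₂, qₖ = aₖqₖ₋₁ + qₖ₋₂ (with p₋₁=1, p₋₂=0, q₋₁=0, q₋₂=1):
  k=0: a=8, p=8, q=1
  k=1: a=7, p=57, q=7
  k=2: a=1, p=65, q=8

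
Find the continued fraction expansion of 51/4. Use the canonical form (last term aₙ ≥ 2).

[12; 1, 3]

51 = 12×4 + 3
4 = 1×3 + 1
3 = 3×1 + 0  (stop)
So 51/4 = [12; 1, 3].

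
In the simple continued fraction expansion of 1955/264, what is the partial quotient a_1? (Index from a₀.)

1955 = 7·264 + 107   →  a_0 = 7
264 = 2·107 + 50   →  a_1 = 2

2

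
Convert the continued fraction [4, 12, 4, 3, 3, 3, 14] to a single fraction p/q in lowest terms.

Fold from the inside: start with 14/1.
  3 + 1/14 = 43/14
  3 + 14/43 = 143/43
  3 + 43/143 = 472/143
  4 + 143/472 = 2031/472
  12 + 472/2031 = 24844/2031
  4 + 2031/24844 = 101407/24844

101407/24844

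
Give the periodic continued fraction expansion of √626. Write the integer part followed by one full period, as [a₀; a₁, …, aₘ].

a₀ = ⌊√626⌋ = 25.
With m₀=0, d₀=1 and mₖ₊₁ = dₖaₖ − mₖ, dₖ₊₁ = (n − mₖ₊₁²)/dₖ, aₖ₊₁ = ⌊(a₀+mₖ₊₁)/dₖ₊₁⌋:
  k=1: m=25, d=1, a=50
d=1 and a=2a₀=50 at k=1, so the next step gives (m, d) = (25, 1) again — its k=1 value — and the period has length 1.

[25; 50]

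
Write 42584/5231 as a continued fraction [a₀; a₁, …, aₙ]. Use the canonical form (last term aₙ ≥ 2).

42584 = 8×5231 + 736
5231 = 7×736 + 79
736 = 9×79 + 25
79 = 3×25 + 4
25 = 6×4 + 1
4 = 4×1 + 0  (stop)
So 42584/5231 = [8; 7, 9, 3, 6, 4].

[8; 7, 9, 3, 6, 4]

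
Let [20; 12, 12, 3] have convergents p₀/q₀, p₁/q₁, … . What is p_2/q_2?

Using pₖ = aₖpₖ₋₁ + pₖ₋₂, qₖ = aₖqₖ₋₁ + qₖ₋₂ (with p₋₁=1, p₋₂=0, q₋₁=0, q₋₂=1):
  k=0: a=20, p=20, q=1
  k=1: a=12, p=241, q=12
  k=2: a=12, p=2912, q=145

2912/145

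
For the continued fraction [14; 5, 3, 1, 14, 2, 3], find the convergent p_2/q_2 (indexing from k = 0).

227/16

Using pₖ = aₖpₖ₋₁ + pₖ₋₂, qₖ = aₖqₖ₋₁ + qₖ₋₂ (with p₋₁=1, p₋₂=0, q₋₁=0, q₋₂=1):
  k=0: a=14, p=14, q=1
  k=1: a=5, p=71, q=5
  k=2: a=3, p=227, q=16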